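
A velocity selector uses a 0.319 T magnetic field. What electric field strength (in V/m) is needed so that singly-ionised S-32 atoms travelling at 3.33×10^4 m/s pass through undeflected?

E ≈ 1.06×10^4 V/m

qE = qvB ⇒ E = vB = (3.33×10^4)(0.319) = 1.06×10^4 V/m.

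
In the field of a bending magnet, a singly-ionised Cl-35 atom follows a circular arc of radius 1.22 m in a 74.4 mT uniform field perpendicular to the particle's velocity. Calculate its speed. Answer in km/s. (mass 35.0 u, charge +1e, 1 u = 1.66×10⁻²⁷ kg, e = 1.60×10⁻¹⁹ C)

v ≈ 250 km/s

From qvB = mv²/r, v = qBr/m.
v = (1×1.60×10^-19)(0.0744)(1.22) / (5.81×10^-26) = 2.50×10^5 m/s.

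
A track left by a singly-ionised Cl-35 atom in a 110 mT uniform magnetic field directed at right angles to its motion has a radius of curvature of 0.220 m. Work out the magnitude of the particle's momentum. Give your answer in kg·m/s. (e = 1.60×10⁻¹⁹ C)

p ≈ 3.87×10^-21 kg·m/s

Since qvB = mv²/r, the momentum p = mv = qBr.
p = (1×1.60×10^-19)(0.110)(0.220) = 3.87×10^-21 kg·m/s.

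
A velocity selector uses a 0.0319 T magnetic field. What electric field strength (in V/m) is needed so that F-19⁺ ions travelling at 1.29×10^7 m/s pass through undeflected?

qE = qvB ⇒ E = vB = (1.29×10^7)(0.0319) = 4.12×10^5 V/m.

E ≈ 4.12×10^5 V/m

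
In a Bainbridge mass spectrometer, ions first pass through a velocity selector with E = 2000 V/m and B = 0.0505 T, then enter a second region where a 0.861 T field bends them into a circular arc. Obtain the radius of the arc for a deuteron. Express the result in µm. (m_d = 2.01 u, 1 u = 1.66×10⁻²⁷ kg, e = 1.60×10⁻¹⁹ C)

r ≈ 959 µm

The selector passes v = E/B = 2000/0.0505 = 3.96×10^4 m/s.
In the deflection region, r = mv/(qB₂) = (3.34×10^-27)(3.96×10^4) / [(1×1.60×10^-19)(0.861)] = 9.59×10^-4 m.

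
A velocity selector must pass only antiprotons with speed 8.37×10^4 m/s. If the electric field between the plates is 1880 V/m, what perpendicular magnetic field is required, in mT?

qE = qvB ⇒ B = E/v = (1880) / (8.37×10^4) = 0.0225 T.

B ≈ 22.5 mT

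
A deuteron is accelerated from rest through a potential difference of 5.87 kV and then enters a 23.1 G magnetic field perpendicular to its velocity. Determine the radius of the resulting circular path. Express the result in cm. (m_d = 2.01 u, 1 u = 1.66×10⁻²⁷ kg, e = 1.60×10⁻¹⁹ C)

The kinetic energy gained is K = qV = (1×1.60×10^-19)(5870) = 9.39×10^-16 J.
v = √(2K/m) = 7.50×10^5 m/s.
r = mv/(qB) = (3.34×10^-27)(7.50×10^5) / [(1×1.60×10^-19)(2.31×10^-3)] = 6.77 m.

r ≈ 677 cm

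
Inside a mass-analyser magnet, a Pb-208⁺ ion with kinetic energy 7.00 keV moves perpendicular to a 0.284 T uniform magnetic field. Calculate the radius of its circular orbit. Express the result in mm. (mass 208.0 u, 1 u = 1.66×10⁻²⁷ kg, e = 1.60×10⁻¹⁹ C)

r ≈ 612 mm

Convert the energy: K = 7.00 keV = 1.12×10^-15 J.
v = √(2K/m) = √(2·1.12×10^-15/3.45×10^-25) = 8.05×10^4 m/s.
r = mv/(qB) = (3.45×10^-25)(8.05×10^4) / [(1×1.60×10^-19)(0.284)] = 0.612 m.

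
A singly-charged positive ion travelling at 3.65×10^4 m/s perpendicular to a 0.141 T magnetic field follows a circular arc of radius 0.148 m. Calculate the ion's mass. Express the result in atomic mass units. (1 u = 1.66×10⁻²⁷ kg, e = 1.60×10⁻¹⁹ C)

m ≈ 55.1 u

qvB = mv²/r ⇒ m = qBr/v.
m = (1×1.60×10^-19)(0.141)(0.148) / (3.65×10^4) = 9.15×10^-26 kg = 55.1 u.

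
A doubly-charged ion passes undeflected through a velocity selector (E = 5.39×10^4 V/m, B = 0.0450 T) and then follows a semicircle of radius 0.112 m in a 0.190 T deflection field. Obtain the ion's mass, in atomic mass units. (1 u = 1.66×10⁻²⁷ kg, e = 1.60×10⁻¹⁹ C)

v = E/B₁ = 1.20×10^6 m/s.
From r = mv/(qB₂), m = qB₂r/v = (2×1.60×10^-19)(0.190)(0.112) / (1.20×10^6) = 5.69×10^-27 kg.
In atomic mass units: m = 5.69×10^-27 / 1.66×10^-27 = 3.42 u.

m ≈ 3.42 u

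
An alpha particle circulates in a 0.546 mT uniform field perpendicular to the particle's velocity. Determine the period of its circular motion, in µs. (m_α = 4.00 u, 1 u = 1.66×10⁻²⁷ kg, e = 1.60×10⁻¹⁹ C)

T ≈ 239 µs

The cyclotron period is independent of speed: T = 2πm/(qB).
T = 2π(6.64×10^-27) / [(2×1.60×10^-19)(5.46×10^-4)] = 2.39×10^-4 s.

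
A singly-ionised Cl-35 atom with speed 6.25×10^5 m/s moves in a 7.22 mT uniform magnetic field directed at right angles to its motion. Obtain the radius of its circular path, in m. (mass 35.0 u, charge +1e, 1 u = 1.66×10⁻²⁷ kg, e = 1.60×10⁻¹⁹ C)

The magnetic force provides the centripetal force: qvB = mv²/r, so r = mv/(qB).
r = (5.81×10^-26 kg)(6.25×10^5 m/s) / [(1×1.60×10^-19 C)(7.22×10^-3 T)] = 31.4 m.

r ≈ 31.4 m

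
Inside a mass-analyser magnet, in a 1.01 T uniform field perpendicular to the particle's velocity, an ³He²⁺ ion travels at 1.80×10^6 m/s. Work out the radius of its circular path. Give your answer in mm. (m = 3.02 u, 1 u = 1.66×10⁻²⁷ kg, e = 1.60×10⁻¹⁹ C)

The magnetic force provides the centripetal force: qvB = mv²/r, so r = mv/(qB).
r = (5.01×10^-27 kg)(1.80×10^6 m/s) / [(2×1.60×10^-19 C)(1.01 T)] = 0.0279 m.

r ≈ 27.9 mm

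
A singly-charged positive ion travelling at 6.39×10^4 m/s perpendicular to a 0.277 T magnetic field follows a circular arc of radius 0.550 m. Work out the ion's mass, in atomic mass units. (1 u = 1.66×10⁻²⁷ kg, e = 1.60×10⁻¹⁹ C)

qvB = mv²/r ⇒ m = qBr/v.
m = (1×1.60×10^-19)(0.277)(0.550) / (6.39×10^4) = 3.81×10^-25 kg = 230 u.

m ≈ 230 u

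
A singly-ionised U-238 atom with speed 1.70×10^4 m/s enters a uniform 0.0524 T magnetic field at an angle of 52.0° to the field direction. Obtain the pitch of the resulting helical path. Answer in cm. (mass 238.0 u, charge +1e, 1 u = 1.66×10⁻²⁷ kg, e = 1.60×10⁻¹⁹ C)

pitch ≈ 310 cm

The velocity component along B is v∥ = v cos52.0° = 1.05×10^4 m/s.
The cyclotron period T = 2πm/(qB) = 2.96×10^-4 s is set by m, q, B alone.
Pitch = v∥·T = (1.05×10^4)(2.96×10^-4) = 3.10 m.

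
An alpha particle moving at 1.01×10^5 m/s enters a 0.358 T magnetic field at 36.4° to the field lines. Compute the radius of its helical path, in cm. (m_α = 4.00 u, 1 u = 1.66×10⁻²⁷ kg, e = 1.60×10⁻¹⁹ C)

Only the perpendicular component v⊥ = v sin36.4° = 5.99×10^4 m/s is bent by the field.
r = m v⊥ /(qB) = (6.64×10^-27)(5.99×10^4) / [(2×1.60×10^-19)(0.358)] = 3.47×10^-3 m.

r ≈ 0.347 cm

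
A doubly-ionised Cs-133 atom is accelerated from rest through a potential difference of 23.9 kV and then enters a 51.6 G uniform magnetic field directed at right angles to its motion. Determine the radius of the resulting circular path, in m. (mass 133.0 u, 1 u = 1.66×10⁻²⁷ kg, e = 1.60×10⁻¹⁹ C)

r ≈ 35.2 m

The kinetic energy gained is K = qV = (2×1.60×10^-19)(2.39×10^4) = 7.65×10^-15 J.
v = √(2K/m) = 2.63×10^5 m/s.
r = mv/(qB) = (2.21×10^-25)(2.63×10^5) / [(2×1.60×10^-19)(5.16×10^-3)] = 35.2 m.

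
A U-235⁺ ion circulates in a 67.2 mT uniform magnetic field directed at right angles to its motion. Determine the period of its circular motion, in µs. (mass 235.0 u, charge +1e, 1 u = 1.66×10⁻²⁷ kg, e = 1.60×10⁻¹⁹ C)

T ≈ 228 µs

The cyclotron period is independent of speed: T = 2πm/(qB).
T = 2π(3.90×10^-25) / [(1×1.60×10^-19)(0.0672)] = 2.28×10^-4 s.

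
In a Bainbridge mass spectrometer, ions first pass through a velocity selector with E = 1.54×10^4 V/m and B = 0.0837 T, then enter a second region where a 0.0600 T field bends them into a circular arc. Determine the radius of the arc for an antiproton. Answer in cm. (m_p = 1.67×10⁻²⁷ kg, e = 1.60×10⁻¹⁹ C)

The selector passes v = E/B = 1.54×10^4/0.0837 = 1.84×10^5 m/s.
In the deflection region, r = mv/(qB₂) = (1.67×10^-27)(1.84×10^5) / [(1×1.60×10^-19)(0.0600)] = 0.0320 m.

r ≈ 3.20 cm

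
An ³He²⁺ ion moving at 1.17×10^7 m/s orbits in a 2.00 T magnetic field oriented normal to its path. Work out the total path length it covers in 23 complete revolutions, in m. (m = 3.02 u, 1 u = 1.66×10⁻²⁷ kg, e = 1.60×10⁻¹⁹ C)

r = mv/(qB) = 0.0916 m, so one revolution covers 2πr = 0.576 m.
In 23 revolutions: L = 23·2πr = 13.2 m.

L ≈ 13.2 m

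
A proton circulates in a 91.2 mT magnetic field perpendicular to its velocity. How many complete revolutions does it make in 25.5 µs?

N = 35

T = 2πm/(qB) = 2π(1.67×10^-27) / [(1×1.60×10^-19)(0.0912)] = 7.1909×10^-7 s.
N = t/T = 2.55×10^-5 / 7.1909×10^-7 ≈ 35.46, so 35 complete revolutions.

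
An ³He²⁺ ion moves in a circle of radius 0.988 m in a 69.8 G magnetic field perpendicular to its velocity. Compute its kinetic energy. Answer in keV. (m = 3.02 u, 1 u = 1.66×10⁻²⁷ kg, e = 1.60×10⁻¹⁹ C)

K ≈ 3.04 keV

v = qBr/m = (2×1.60×10^-19)(6.98×10^-3)(0.988) / (5.01×10^-27) = 4.40×10^5 m/s.
K = ½mv² = 0.5·(5.01×10^-27)·(4.40×10^5)² = 4.86×10^-16 J = 3.04 keV.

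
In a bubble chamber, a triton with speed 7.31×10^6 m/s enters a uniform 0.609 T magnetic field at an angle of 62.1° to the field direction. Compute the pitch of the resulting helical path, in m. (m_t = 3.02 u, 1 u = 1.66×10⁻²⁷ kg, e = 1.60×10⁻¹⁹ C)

The velocity component along B is v∥ = v cos62.1° = 3.42×10^6 m/s.
The cyclotron period T = 2πm/(qB) = 3.23×10^-7 s is set by m, q, B alone.
Pitch = v∥·T = (3.42×10^6)(3.23×10^-7) = 1.11 m.

pitch ≈ 1.11 m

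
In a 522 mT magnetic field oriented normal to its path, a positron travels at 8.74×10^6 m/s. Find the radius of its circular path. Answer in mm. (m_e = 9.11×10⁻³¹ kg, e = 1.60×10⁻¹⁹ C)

The magnetic force provides the centripetal force: qvB = mv²/r, so r = mv/(qB).
r = (9.11×10^-31 kg)(8.74×10^6 m/s) / [(1×1.60×10^-19 C)(0.522 T)] = 9.53×10^-5 m.

r ≈ 0.0953 mm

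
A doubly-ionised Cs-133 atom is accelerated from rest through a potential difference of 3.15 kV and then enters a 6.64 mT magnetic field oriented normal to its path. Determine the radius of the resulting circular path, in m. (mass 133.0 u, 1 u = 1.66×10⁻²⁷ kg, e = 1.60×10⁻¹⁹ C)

r ≈ 9.93 m

The kinetic energy gained is K = qV = (2×1.60×10^-19)(3150) = 1.01×10^-15 J.
v = √(2K/m) = 9.56×10^4 m/s.
r = mv/(qB) = (2.21×10^-25)(9.56×10^4) / [(2×1.60×10^-19)(6.64×10^-3)] = 9.93 m.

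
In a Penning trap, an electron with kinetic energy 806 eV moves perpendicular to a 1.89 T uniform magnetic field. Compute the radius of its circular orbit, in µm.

r ≈ 50.7 µm

Convert the energy: K = 806 eV = 1.29×10^-16 J.
v = √(2K/m) = √(2·1.29×10^-16/9.11×10^-31) = 1.68×10^7 m/s.
r = mv/(qB) = (9.11×10^-31)(1.68×10^7) / [(1×1.60×10^-19)(1.89)] = 5.07×10^-5 m.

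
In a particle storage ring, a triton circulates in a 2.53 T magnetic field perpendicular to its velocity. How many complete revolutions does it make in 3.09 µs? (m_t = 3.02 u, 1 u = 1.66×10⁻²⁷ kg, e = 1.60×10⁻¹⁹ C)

N = 39

T = 2πm/(qB) = 2π(5.0132×10^-27) / [(1×1.60×10^-19)(2.53)] = 7.7813×10^-8 s.
N = t/T = 3.09×10^-6 / 7.7813×10^-8 ≈ 39.71, so 39 complete revolutions.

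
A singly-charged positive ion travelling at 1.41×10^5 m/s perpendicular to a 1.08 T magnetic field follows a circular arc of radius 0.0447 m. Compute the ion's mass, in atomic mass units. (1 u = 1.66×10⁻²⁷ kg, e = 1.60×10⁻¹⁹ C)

qvB = mv²/r ⇒ m = qBr/v.
m = (1×1.60×10^-19)(1.08)(0.0447) / (1.41×10^5) = 5.48×10^-26 kg = 33.0 u.

m ≈ 33.0 u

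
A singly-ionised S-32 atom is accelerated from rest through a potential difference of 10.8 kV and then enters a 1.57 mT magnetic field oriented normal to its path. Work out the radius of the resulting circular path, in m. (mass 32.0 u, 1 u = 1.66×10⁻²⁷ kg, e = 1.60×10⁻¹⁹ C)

r ≈ 53.9 m

The kinetic energy gained is K = qV = (1×1.60×10^-19)(1.08×10^4) = 1.73×10^-15 J.
v = √(2K/m) = 2.55×10^5 m/s.
r = mv/(qB) = (5.31×10^-26)(2.55×10^5) / [(1×1.60×10^-19)(1.57×10^-3)] = 53.9 m.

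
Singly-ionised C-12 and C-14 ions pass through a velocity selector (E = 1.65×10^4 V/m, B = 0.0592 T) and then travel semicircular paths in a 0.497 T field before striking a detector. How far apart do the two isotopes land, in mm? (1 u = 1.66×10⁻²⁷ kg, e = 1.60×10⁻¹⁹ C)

Both emerge at v = E/B₁ = 2.79×10^5 m/s.
r = mv/(qB₂), so r₁ = 0.0698 m and r₂ = 0.0815 m, giving Δr = 0.0116 m.
After a semicircle each ion lands a diameter 2r from the entry slit, so the separation is 2Δr = 0.0233 m.

Δd ≈ 23.3 mm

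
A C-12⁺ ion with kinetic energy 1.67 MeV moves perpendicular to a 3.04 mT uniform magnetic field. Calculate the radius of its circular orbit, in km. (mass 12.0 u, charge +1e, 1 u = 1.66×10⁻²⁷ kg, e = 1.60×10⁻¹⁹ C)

Convert the energy: K = 1.67 MeV = 2.67×10^-13 J.
v = √(2K/m) = √(2·2.67×10^-13/1.99×10^-26) = 5.18×10^6 m/s.
r = mv/(qB) = (1.99×10^-26)(5.18×10^6) / [(1×1.60×10^-19)(3.04×10^-3)] = 212 m.

r ≈ 0.212 km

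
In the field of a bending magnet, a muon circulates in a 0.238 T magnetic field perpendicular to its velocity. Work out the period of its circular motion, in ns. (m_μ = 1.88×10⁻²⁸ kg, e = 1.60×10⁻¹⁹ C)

The cyclotron period is independent of speed: T = 2πm/(qB).
T = 2π(1.88×10^-28) / [(1×1.60×10^-19)(0.238)] = 3.10×10^-8 s.

T ≈ 31.0 ns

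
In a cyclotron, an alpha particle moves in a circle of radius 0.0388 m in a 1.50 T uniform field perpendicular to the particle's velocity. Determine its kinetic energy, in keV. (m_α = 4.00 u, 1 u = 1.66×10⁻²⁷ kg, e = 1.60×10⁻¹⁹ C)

K ≈ 163 keV

v = qBr/m = (2×1.60×10^-19)(1.50)(0.0388) / (6.64×10^-27) = 2.80×10^6 m/s.
K = ½mv² = 0.5·(6.64×10^-27)·(2.80×10^6)² = 2.61×10^-14 J = 163 keV.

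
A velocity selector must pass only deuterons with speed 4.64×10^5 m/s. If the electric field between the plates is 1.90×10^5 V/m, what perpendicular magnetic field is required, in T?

qE = qvB ⇒ B = E/v = (1.90×10^5) / (4.64×10^5) = 0.409 T.

B ≈ 0.409 T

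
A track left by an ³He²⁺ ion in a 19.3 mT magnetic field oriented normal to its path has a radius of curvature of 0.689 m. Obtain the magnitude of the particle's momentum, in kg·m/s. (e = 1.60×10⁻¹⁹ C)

p ≈ 4.26×10^-21 kg·m/s

Since qvB = mv²/r, the momentum p = mv = qBr.
p = (2×1.60×10^-19)(0.0193)(0.689) = 4.26×10^-21 kg·m/s.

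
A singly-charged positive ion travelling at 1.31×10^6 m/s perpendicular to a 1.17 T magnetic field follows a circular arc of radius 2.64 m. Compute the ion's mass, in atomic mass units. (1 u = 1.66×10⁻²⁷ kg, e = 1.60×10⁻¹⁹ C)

m ≈ 227 u

qvB = mv²/r ⇒ m = qBr/v.
m = (1×1.60×10^-19)(1.17)(2.64) / (1.31×10^6) = 3.77×10^-25 kg = 227 u.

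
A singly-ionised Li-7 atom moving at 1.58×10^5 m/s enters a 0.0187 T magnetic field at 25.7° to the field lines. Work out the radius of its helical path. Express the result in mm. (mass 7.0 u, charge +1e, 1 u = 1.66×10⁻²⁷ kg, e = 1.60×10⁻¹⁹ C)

r ≈ 266 mm

Only the perpendicular component v⊥ = v sin25.7° = 6.85×10^4 m/s is bent by the field.
r = m v⊥ /(qB) = (1.16×10^-26)(6.85×10^4) / [(1×1.60×10^-19)(0.0187)] = 0.266 m.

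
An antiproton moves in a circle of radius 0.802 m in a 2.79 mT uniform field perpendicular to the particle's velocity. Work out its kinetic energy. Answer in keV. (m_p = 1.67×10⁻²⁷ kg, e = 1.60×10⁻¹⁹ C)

K ≈ 0.240 keV

v = qBr/m = (1×1.60×10^-19)(2.79×10^-3)(0.802) / (1.67×10^-27) = 2.14×10^5 m/s.
K = ½mv² = 0.5·(1.67×10^-27)·(2.14×10^5)² = 3.84×10^-17 J = 0.240 keV.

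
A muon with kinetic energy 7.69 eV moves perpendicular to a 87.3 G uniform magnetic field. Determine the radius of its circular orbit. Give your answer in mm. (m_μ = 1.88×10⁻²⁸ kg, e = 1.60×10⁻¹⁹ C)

r ≈ 15.4 mm

Convert the energy: K = 7.69 eV = 1.23×10^-18 J.
v = √(2K/m) = √(2·1.23×10^-18/1.88×10^-28) = 1.14×10^5 m/s.
r = mv/(qB) = (1.88×10^-28)(1.14×10^5) / [(1×1.60×10^-19)(8.73×10^-3)] = 0.0154 m.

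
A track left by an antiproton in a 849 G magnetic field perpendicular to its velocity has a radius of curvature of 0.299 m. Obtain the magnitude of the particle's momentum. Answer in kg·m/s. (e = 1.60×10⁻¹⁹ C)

p ≈ 4.06×10^-21 kg·m/s

Since qvB = mv²/r, the momentum p = mv = qBr.
p = (1×1.60×10^-19)(0.0849)(0.299) = 4.06×10^-21 kg·m/s.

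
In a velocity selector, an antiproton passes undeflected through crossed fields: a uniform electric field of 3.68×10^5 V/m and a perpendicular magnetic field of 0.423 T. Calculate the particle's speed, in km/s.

For zero net force, qE = qvB, so v = E/B.
v = (3.68×10^5) / (0.423) = 8.70×10^5 m/s.

v ≈ 870 km/s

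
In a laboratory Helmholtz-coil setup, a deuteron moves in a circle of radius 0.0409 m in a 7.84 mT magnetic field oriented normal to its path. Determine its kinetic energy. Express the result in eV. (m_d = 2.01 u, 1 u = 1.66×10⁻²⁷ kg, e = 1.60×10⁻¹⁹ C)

K ≈ 2.47 eV

v = qBr/m = (1×1.60×10^-19)(7.84×10^-3)(0.0409) / (3.34×10^-27) = 1.54×10^4 m/s.
K = ½mv² = 0.5·(3.34×10^-27)·(1.54×10^4)² = 3.94×10^-19 J = 2.47 eV.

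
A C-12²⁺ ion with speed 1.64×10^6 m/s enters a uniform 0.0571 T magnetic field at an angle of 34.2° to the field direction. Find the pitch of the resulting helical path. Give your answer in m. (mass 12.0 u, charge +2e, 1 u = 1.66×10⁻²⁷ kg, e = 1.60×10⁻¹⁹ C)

pitch ≈ 9.29 m

The velocity component along B is v∥ = v cos34.2° = 1.36×10^6 m/s.
The cyclotron period T = 2πm/(qB) = 6.85×10^-6 s is set by m, q, B alone.
Pitch = v∥·T = (1.36×10^6)(6.85×10^-6) = 9.29 m.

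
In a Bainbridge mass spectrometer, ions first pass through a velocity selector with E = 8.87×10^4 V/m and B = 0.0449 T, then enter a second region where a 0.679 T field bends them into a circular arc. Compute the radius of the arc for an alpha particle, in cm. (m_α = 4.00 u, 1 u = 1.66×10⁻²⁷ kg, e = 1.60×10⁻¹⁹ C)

r ≈ 6.04 cm

The selector passes v = E/B = 8.87×10^4/0.0449 = 1.98×10^6 m/s.
In the deflection region, r = mv/(qB₂) = (6.64×10^-27)(1.98×10^6) / [(2×1.60×10^-19)(0.679)] = 0.0604 m.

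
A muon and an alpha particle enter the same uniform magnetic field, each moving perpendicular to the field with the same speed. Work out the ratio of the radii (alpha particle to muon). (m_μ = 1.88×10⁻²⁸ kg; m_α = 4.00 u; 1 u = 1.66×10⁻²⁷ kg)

r = mv/(qB) ⇒ at equal v, r ∝ m/q.
r_{alpha particle}/r_{muon} = 17.7.

ratio ≈ 17.7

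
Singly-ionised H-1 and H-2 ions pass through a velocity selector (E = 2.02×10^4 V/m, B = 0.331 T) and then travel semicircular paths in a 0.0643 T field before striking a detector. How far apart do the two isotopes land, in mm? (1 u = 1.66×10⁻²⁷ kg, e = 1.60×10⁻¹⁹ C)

Both emerge at v = E/B₁ = 6.10×10^4 m/s.
r = mv/(qB₂), so r₁ = 9.847×10^-3 m and r₂ = 0.01969 m, giving Δr = 9.85×10^-3 m.
After a semicircle each ion lands a diameter 2r from the entry slit, so the separation is 2Δr = 0.0197 m.

Δd ≈ 19.7 mm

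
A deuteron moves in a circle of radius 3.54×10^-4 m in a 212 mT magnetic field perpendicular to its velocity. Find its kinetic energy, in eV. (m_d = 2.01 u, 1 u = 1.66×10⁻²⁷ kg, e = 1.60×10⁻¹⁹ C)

v = qBr/m = (1×1.60×10^-19)(0.212)(3.54×10^-4) / (3.34×10^-27) = 3600 m/s.
K = ½mv² = 0.5·(3.34×10^-27)·(3600)² = 2.16×10^-20 J = 0.135 eV.

K ≈ 0.135 eV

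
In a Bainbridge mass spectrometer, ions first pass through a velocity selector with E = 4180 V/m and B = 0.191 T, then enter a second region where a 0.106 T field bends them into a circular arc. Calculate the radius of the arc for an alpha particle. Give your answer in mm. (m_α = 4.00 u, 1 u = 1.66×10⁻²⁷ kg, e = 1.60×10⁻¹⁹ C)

r ≈ 4.28 mm

The selector passes v = E/B = 4180/0.191 = 2.19×10^4 m/s.
In the deflection region, r = mv/(qB₂) = (6.64×10^-27)(2.19×10^4) / [(2×1.60×10^-19)(0.106)] = 4.28×10^-3 m.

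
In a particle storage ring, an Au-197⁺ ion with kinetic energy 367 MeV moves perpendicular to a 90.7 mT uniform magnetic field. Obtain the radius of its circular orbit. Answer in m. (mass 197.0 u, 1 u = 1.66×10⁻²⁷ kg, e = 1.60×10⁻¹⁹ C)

Convert the energy: K = 367 MeV = 5.87×10^-11 J.
v = √(2K/m) = √(2·5.87×10^-11/3.27×10^-25) = 1.90×10^7 m/s.
r = mv/(qB) = (3.27×10^-25)(1.90×10^7) / [(1×1.60×10^-19)(0.0907)] = 427 m.

r ≈ 427 m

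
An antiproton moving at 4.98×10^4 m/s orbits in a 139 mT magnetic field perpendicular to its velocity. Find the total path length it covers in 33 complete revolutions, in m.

r = mv/(qB) = 3.74×10^-3 m, so one revolution covers 2πr = 0.0235 m.
In 33 revolutions: L = 33·2πr = 0.775 m.

L ≈ 0.775 m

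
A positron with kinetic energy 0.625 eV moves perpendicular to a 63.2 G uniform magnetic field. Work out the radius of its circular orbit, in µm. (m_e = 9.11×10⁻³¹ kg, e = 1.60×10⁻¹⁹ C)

r ≈ 422 µm

Convert the energy: K = 0.625 eV = 1.00×10^-19 J.
v = √(2K/m) = √(2·1.00×10^-19/9.11×10^-31) = 4.69×10^5 m/s.
r = mv/(qB) = (9.11×10^-31)(4.69×10^5) / [(1×1.60×10^-19)(6.32×10^-3)] = 4.22×10^-4 m.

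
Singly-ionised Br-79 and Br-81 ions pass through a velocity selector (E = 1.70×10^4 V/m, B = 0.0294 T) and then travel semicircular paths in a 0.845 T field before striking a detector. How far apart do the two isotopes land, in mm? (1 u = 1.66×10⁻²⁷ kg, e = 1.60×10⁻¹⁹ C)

Both emerge at v = E/B₁ = 5.78×10^5 m/s.
r = mv/(qB₂), so r₁ = 0.5609 m and r₂ = 0.5751 m, giving Δr = 0.0142 m.
After a semicircle each ion lands a diameter 2r from the entry slit, so the separation is 2Δr = 0.0284 m.

Δd ≈ 28.4 mm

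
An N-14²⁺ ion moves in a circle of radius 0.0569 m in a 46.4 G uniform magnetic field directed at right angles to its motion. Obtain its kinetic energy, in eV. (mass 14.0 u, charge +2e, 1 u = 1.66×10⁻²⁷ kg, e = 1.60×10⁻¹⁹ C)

v = qBr/m = (2×1.60×10^-19)(4.64×10^-3)(0.0569) / (2.32×10^-26) = 3640 m/s.
K = ½mv² = 0.5·(2.32×10^-26)·(3640)² = 1.54×10^-19 J = 0.960 eV.

K ≈ 0.960 eV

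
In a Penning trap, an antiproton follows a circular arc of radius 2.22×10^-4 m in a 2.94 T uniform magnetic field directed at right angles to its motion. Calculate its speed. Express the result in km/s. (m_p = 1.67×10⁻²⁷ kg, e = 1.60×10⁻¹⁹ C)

From qvB = mv²/r, v = qBr/m.
v = (1×1.60×10^-19)(2.94)(2.22×10^-4) / (1.67×10^-27) = 6.25×10^4 m/s.

v ≈ 62.5 km/s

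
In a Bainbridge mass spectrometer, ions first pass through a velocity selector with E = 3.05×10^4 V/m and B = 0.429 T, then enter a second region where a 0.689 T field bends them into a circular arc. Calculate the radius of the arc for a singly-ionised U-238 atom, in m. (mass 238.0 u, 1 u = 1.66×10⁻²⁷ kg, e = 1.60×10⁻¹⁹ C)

The selector passes v = E/B = 3.05×10^4/0.429 = 7.11×10^4 m/s.
In the deflection region, r = mv/(qB₂) = (3.95×10^-25)(7.11×10^4) / [(1×1.60×10^-19)(0.689)] = 0.255 m.

r ≈ 0.255 m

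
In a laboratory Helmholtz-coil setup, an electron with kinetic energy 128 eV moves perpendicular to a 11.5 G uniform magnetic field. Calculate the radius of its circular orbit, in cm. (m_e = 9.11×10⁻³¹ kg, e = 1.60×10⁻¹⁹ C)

Convert the energy: K = 128 eV = 2.05×10^-17 J.
v = √(2K/m) = √(2·2.05×10^-17/9.11×10^-31) = 6.71×10^6 m/s.
r = mv/(qB) = (9.11×10^-31)(6.71×10^6) / [(1×1.60×10^-19)(1.15×10^-3)] = 0.0332 m.

r ≈ 3.32 cm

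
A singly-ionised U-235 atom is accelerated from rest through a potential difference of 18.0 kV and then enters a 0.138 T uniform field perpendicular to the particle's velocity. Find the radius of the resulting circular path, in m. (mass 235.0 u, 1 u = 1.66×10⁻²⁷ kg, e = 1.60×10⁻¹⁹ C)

r ≈ 2.15 m

The kinetic energy gained is K = qV = (1×1.60×10^-19)(1.80×10^4) = 2.88×10^-15 J.
v = √(2K/m) = 1.22×10^5 m/s.
r = mv/(qB) = (3.90×10^-25)(1.22×10^5) / [(1×1.60×10^-19)(0.138)] = 2.15 m.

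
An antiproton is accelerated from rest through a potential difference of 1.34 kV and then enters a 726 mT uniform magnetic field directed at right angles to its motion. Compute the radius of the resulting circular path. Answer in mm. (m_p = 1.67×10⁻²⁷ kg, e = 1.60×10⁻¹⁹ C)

The kinetic energy gained is K = qV = (1×1.60×10^-19)(1340) = 2.14×10^-16 J.
v = √(2K/m) = 5.07×10^5 m/s.
r = mv/(qB) = (1.67×10^-27)(5.07×10^5) / [(1×1.60×10^-19)(0.726)] = 7.28×10^-3 m.

r ≈ 7.28 mm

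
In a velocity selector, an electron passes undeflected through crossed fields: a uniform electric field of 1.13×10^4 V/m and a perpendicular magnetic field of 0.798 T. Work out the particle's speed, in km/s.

v ≈ 14.2 km/s

For zero net force, qE = qvB, so v = E/B.
v = (1.13×10^4) / (0.798) = 1.42×10^4 m/s.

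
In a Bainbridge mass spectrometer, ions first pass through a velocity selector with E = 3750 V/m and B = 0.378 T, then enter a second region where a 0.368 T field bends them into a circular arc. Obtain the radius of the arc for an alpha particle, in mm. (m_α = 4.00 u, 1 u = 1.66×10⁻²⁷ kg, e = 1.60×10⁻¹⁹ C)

The selector passes v = E/B = 3750/0.378 = 9920 m/s.
In the deflection region, r = mv/(qB₂) = (6.64×10^-27)(9920) / [(2×1.60×10^-19)(0.368)] = 5.59×10^-4 m.

r ≈ 0.559 mm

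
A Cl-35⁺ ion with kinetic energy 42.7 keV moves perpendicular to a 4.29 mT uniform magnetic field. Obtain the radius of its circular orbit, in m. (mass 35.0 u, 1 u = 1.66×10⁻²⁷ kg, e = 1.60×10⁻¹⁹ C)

r ≈ 41.0 m

Convert the energy: K = 42.7 keV = 6.83×10^-15 J.
v = √(2K/m) = √(2·6.83×10^-15/5.81×10^-26) = 4.85×10^5 m/s.
r = mv/(qB) = (5.81×10^-26)(4.85×10^5) / [(1×1.60×10^-19)(4.29×10^-3)] = 41.0 m.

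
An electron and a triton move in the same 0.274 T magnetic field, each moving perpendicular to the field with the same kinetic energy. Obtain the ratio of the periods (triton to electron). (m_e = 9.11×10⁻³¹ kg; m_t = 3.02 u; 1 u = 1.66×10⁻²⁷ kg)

T = 2πm/(qB) is independent of speed, so T₂/T₁ = (m₂/q₂)/(m₁/q₁).
T_{triton}/T_{electron} = (5.01×10^-27/1e) / (9.11×10^-31/1e) = 5500.

ratio ≈ 5500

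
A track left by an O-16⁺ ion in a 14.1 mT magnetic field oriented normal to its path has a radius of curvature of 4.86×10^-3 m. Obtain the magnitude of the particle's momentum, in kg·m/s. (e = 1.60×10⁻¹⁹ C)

p ≈ 1.10×10^-23 kg·m/s

Since qvB = mv²/r, the momentum p = mv = qBr.
p = (1×1.60×10^-19)(0.0141)(4.86×10^-3) = 1.10×10^-23 kg·m/s.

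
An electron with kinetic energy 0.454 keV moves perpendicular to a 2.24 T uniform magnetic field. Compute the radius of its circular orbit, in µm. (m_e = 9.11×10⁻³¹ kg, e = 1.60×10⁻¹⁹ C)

r ≈ 32.1 µm

Convert the energy: K = 0.454 keV = 7.26×10^-17 J.
v = √(2K/m) = √(2·7.26×10^-17/9.11×10^-31) = 1.26×10^7 m/s.
r = mv/(qB) = (9.11×10^-31)(1.26×10^7) / [(1×1.60×10^-19)(2.24)] = 3.21×10^-5 m.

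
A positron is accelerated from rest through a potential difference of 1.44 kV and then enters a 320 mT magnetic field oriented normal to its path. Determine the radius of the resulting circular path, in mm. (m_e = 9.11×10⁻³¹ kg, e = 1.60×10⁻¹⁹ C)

r ≈ 0.400 mm

The kinetic energy gained is K = qV = (1×1.60×10^-19)(1440) = 2.30×10^-16 J.
v = √(2K/m) = 2.25×10^7 m/s.
r = mv/(qB) = (9.11×10^-31)(2.25×10^7) / [(1×1.60×10^-19)(0.320)] = 4.00×10^-4 m.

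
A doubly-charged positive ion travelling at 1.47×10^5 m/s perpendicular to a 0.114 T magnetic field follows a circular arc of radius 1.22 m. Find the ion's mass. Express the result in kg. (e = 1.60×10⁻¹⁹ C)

m ≈ 3.03×10^-25 kg

qvB = mv²/r ⇒ m = qBr/v.
m = (2×1.60×10^-19)(0.114)(1.22) / (1.47×10^5) = 3.03×10^-25 kg.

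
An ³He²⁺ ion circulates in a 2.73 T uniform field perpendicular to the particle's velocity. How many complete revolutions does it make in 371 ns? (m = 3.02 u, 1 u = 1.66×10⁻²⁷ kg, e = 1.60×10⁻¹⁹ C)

T = 2πm/(qB) = 2π(5.0132×10^-27) / [(2×1.60×10^-19)(2.73)] = 3.6056×10^-8 s.
N = t/T = 3.71×10^-7 / 3.6056×10^-8 ≈ 10.29, so 10 complete revolutions.

N = 10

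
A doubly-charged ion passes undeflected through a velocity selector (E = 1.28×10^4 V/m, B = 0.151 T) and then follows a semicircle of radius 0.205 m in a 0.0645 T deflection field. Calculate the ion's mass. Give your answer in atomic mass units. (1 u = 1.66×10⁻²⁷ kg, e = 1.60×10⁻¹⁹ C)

v = E/B₁ = 8.48×10^4 m/s.
From r = mv/(qB₂), m = qB₂r/v = (2×1.60×10^-19)(0.0645)(0.205) / (8.48×10^4) = 4.99×10^-26 kg.
In atomic mass units: m = 4.99×10^-26 / 1.66×10^-27 = 30.1 u.

m ≈ 30.1 u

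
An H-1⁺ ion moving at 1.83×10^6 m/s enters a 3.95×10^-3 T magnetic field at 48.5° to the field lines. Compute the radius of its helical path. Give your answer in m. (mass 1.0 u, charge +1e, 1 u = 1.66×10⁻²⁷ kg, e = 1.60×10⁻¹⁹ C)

Only the perpendicular component v⊥ = v sin48.5° = 1.37×10^6 m/s is bent by the field.
r = m v⊥ /(qB) = (1.66×10^-27)(1.37×10^6) / [(1×1.60×10^-19)(3.95×10^-3)] = 3.60 m.

r ≈ 3.60 m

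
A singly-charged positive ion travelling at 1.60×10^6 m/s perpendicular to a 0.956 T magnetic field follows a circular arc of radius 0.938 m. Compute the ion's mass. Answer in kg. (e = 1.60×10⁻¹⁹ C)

qvB = mv²/r ⇒ m = qBr/v.
m = (1×1.60×10^-19)(0.956)(0.938) / (1.60×10^6) = 8.97×10^-26 kg.

m ≈ 8.97×10^-26 kg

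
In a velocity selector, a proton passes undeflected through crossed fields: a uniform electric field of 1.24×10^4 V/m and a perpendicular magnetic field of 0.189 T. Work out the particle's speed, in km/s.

For zero net force, qE = qvB, so v = E/B.
v = (1.24×10^4) / (0.189) = 6.56×10^4 m/s.

v ≈ 65.6 km/s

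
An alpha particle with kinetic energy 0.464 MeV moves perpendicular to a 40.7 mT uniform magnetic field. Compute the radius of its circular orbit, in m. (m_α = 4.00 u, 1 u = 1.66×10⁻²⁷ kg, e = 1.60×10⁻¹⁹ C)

Convert the energy: K = 0.464 MeV = 7.42×10^-14 J.
v = √(2K/m) = √(2·7.42×10^-14/6.64×10^-27) = 4.73×10^6 m/s.
r = mv/(qB) = (6.64×10^-27)(4.73×10^6) / [(2×1.60×10^-19)(0.0407)] = 2.41 m.

r ≈ 2.41 m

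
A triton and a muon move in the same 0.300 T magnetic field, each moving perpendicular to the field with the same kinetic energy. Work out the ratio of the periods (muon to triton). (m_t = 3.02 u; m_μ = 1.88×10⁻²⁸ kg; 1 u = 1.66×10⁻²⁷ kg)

ratio ≈ 0.0375

T = 2πm/(qB) is independent of speed, so T₂/T₁ = (m₂/q₂)/(m₁/q₁).
T_{muon}/T_{triton} = (1.88×10^-28/1e) / (5.01×10^-27/1e) = 0.0375.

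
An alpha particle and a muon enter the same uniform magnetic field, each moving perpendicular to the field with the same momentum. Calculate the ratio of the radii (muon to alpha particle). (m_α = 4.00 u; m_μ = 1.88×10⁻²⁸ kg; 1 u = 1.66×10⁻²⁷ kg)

ratio ≈ 2.00

r = p/(qB) ⇒ at equal p, r ∝ 1/q.
r_{muon}/r_{alpha particle} = 2.00.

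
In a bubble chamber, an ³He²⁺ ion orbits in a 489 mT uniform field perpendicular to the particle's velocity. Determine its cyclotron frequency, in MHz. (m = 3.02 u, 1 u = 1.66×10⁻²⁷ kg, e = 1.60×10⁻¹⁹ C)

f = qB/(2πm) = (2×1.60×10^-19)(0.489) / [2π(5.01×10^-27)] = 4.97×10^6 Hz.

f ≈ 4.97 MHz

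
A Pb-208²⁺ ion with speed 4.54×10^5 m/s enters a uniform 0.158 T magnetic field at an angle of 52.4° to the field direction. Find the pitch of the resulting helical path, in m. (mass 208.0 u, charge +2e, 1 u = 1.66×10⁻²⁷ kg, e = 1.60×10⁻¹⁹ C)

The velocity component along B is v∥ = v cos52.4° = 2.77×10^5 m/s.
The cyclotron period T = 2πm/(qB) = 4.29×10^-5 s is set by m, q, B alone.
Pitch = v∥·T = (2.77×10^5)(4.29×10^-5) = 11.9 m.

pitch ≈ 11.9 m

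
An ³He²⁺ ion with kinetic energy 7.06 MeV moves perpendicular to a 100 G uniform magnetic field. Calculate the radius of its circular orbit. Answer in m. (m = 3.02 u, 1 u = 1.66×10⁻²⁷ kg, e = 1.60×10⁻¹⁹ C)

Convert the energy: K = 7.06 MeV = 1.13×10^-12 J.
v = √(2K/m) = √(2·1.13×10^-12/5.01×10^-27) = 2.12×10^7 m/s.
r = mv/(qB) = (5.01×10^-27)(2.12×10^7) / [(2×1.60×10^-19)(0.0100)] = 33.3 m.

r ≈ 33.3 m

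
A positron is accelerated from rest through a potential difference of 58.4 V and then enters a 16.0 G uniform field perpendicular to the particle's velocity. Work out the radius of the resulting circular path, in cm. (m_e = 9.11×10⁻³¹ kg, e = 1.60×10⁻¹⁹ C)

The kinetic energy gained is K = qV = (1×1.60×10^-19)(58.4) = 9.34×10^-18 J.
v = √(2K/m) = 4.53×10^6 m/s.
r = mv/(qB) = (9.11×10^-31)(4.53×10^6) / [(1×1.60×10^-19)(1.60×10^-3)] = 0.0161 m.

r ≈ 1.61 cm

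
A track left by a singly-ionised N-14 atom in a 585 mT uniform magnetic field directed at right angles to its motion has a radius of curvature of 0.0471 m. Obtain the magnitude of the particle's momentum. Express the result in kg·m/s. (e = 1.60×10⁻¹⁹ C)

Since qvB = mv²/r, the momentum p = mv = qBr.
p = (1×1.60×10^-19)(0.585)(0.0471) = 4.41×10^-21 kg·m/s.

p ≈ 4.41×10^-21 kg·m/s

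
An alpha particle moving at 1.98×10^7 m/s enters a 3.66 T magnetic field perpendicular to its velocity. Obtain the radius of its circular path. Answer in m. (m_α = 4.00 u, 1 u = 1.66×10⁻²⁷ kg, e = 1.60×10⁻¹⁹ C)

The magnetic force provides the centripetal force: qvB = mv²/r, so r = mv/(qB).
r = (6.64×10^-27 kg)(1.98×10^7 m/s) / [(2×1.60×10^-19 C)(3.66 T)] = 0.112 m.

r ≈ 0.112 m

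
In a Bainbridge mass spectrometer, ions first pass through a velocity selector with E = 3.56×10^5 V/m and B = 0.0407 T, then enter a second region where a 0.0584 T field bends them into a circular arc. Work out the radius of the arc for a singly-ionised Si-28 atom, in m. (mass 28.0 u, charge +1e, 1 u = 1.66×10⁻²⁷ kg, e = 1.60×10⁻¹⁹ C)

The selector passes v = E/B = 3.56×10^5/0.0407 = 8.75×10^6 m/s.
In the deflection region, r = mv/(qB₂) = (4.65×10^-26)(8.75×10^6) / [(1×1.60×10^-19)(0.0584)] = 43.5 m.

r ≈ 43.5 m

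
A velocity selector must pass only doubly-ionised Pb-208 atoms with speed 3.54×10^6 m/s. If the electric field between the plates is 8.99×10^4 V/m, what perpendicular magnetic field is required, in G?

B ≈ 254 G

qE = qvB ⇒ B = E/v = (8.99×10^4) / (3.54×10^6) = 0.0254 T.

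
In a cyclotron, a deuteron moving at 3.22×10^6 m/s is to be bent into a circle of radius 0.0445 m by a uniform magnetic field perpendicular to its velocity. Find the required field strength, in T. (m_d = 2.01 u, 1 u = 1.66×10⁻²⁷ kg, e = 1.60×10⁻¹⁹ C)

qvB = mv²/r gives B = mv/(qr).
B = (3.34×10^-27)(3.22×10^6) / [(1×1.60×10^-19)(0.0445)] = 1.51 T.

B ≈ 1.51 T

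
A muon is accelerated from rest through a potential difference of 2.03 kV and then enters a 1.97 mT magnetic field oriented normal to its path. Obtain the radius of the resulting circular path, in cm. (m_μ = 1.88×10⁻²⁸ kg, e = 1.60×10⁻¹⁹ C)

r ≈ 111 cm

The kinetic energy gained is K = qV = (1×1.60×10^-19)(2030) = 3.25×10^-16 J.
v = √(2K/m) = 1.86×10^6 m/s.
r = mv/(qB) = (1.88×10^-28)(1.86×10^6) / [(1×1.60×10^-19)(1.97×10^-3)] = 1.11 m.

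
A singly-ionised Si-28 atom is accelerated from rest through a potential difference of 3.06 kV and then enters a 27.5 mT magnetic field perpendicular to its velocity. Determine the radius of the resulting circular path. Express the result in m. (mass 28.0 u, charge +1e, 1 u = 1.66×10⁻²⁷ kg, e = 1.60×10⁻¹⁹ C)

The kinetic energy gained is K = qV = (1×1.60×10^-19)(3060) = 4.90×10^-16 J.
v = √(2K/m) = 1.45×10^5 m/s.
r = mv/(qB) = (4.65×10^-26)(1.45×10^5) / [(1×1.60×10^-19)(0.0275)] = 1.53 m.

r ≈ 1.53 m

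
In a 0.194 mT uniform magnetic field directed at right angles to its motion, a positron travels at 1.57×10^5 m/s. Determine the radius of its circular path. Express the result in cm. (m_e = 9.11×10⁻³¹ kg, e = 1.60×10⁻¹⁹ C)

The magnetic force provides the centripetal force: qvB = mv²/r, so r = mv/(qB).
r = (9.11×10^-31 kg)(1.57×10^5 m/s) / [(1×1.60×10^-19 C)(1.94×10^-4 T)] = 4.61×10^-3 m.

r ≈ 0.461 cm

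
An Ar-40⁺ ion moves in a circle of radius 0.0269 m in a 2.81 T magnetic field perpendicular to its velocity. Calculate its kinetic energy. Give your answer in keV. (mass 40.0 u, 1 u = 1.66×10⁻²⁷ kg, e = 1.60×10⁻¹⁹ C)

K ≈ 6.88 keV

v = qBr/m = (1×1.60×10^-19)(2.81)(0.0269) / (6.64×10^-26) = 1.82×10^5 m/s.
K = ½mv² = 0.5·(6.64×10^-26)·(1.82×10^5)² = 1.10×10^-15 J = 6.88 keV.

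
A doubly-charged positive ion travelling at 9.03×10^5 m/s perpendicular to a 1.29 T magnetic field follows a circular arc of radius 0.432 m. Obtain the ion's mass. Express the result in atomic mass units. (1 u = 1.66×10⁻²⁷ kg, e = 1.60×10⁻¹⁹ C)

m ≈ 119 u

qvB = mv²/r ⇒ m = qBr/v.
m = (2×1.60×10^-19)(1.29)(0.432) / (9.03×10^5) = 1.97×10^-25 kg = 119 u.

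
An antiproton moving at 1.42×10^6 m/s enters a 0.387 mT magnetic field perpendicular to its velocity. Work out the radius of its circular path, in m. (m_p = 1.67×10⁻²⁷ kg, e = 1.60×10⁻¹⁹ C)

The magnetic force provides the centripetal force: qvB = mv²/r, so r = mv/(qB).
r = (1.67×10^-27 kg)(1.42×10^6 m/s) / [(1×1.60×10^-19 C)(3.87×10^-4 T)] = 38.3 m.

r ≈ 38.3 m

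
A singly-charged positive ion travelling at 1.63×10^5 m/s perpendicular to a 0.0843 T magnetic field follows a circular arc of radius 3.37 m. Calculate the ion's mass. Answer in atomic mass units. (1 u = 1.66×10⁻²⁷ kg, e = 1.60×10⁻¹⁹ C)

qvB = mv²/r ⇒ m = qBr/v.
m = (1×1.60×10^-19)(0.0843)(3.37) / (1.63×10^5) = 2.79×10^-25 kg = 168 u.

m ≈ 168 u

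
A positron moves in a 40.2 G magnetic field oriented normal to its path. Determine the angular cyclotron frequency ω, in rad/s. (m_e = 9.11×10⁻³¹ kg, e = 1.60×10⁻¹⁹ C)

ω = qB/m = (1×1.60×10^-19)(4.02×10^-3) / (9.11×10^-31) = 7.06×10^8 rad/s.

ω ≈ 7.06×10^8 rad/s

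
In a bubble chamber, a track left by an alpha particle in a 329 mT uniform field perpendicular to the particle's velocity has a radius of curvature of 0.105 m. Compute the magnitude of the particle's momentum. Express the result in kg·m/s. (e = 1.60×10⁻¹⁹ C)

Since qvB = mv²/r, the momentum p = mv = qBr.
p = (2×1.60×10^-19)(0.329)(0.105) = 1.11×10^-20 kg·m/s.

p ≈ 1.11×10^-20 kg·m/s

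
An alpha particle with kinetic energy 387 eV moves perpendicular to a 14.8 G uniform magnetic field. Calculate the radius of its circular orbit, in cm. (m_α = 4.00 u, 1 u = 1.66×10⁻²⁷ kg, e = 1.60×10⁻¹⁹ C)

Convert the energy: K = 387 eV = 6.19×10^-17 J.
v = √(2K/m) = √(2·6.19×10^-17/6.64×10^-27) = 1.37×10^5 m/s.
r = mv/(qB) = (6.64×10^-27)(1.37×10^5) / [(2×1.60×10^-19)(1.48×10^-3)] = 1.91 m.

r ≈ 191 cm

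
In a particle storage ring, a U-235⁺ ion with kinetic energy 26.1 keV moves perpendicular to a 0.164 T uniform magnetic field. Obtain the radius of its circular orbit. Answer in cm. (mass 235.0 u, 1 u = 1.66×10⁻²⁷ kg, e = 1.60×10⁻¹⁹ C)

Convert the energy: K = 26.1 keV = 4.18×10^-15 J.
v = √(2K/m) = √(2·4.18×10^-15/3.90×10^-25) = 1.46×10^5 m/s.
r = mv/(qB) = (3.90×10^-25)(1.46×10^5) / [(1×1.60×10^-19)(0.164)] = 2.18 m.

r ≈ 218 cm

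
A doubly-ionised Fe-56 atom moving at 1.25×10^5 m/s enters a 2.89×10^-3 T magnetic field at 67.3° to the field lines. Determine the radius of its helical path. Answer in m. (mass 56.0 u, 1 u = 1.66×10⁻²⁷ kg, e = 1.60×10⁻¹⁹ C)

r ≈ 11.6 m

Only the perpendicular component v⊥ = v sin67.3° = 1.15×10^5 m/s is bent by the field.
r = m v⊥ /(qB) = (9.30×10^-26)(1.15×10^5) / [(2×1.60×10^-19)(2.89×10^-3)] = 11.6 m.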